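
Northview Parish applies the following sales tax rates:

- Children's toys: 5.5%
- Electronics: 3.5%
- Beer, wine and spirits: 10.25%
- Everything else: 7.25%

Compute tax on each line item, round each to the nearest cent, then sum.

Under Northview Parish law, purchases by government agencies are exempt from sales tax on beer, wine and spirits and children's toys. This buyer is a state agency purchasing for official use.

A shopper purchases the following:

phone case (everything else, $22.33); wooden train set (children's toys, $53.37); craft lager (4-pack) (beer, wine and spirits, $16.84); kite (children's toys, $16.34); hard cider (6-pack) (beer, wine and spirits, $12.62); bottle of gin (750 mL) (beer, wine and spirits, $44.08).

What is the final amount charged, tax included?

$167.20

Phone case $22.33: everything else → 7.25% → $1.62
Wooden train set $53.37: children's toys, buyer-exempt → 0% → $0.00
Craft lager (4-pack) $16.84: beer, wine and spirits, buyer-exempt → 0% → $0.00
Kite $16.34: children's toys, buyer-exempt → 0% → $0.00
Hard cider (6-pack) $12.62: beer, wine and spirits, buyer-exempt → 0% → $0.00
Bottle of gin (750 mL) $44.08: beer, wine and spirits, buyer-exempt → 0% → $0.00
Subtotal = $165.58; tax = $1.62; total due = $167.20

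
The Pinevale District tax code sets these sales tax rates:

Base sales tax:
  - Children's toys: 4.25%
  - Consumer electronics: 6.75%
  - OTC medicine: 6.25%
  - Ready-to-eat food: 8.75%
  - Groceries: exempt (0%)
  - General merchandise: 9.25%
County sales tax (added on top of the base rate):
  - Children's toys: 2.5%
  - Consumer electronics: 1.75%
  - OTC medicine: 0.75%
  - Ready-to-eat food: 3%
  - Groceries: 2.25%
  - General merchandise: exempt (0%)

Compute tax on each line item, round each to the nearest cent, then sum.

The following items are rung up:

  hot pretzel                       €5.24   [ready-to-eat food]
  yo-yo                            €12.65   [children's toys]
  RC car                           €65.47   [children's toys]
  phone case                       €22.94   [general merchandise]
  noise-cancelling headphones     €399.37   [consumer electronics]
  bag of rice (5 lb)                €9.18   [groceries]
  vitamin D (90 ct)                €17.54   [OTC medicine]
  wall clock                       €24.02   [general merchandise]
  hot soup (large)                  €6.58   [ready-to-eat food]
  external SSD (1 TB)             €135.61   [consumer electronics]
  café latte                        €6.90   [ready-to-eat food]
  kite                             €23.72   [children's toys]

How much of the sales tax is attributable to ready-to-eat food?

€2.20

Hot pretzel €5.24: ready-to-eat food → 8.75% + 3% county = 11.75% → €0.62
Hot soup (large) €6.58: ready-to-eat food → 8.75% + 3% county = 11.75% → €0.77
Café latte €6.90: ready-to-eat food → 8.75% + 3% county = 11.75% → €0.81
Tax on ready-to-eat food = €0.62 + €0.77 + €0.81 = €2.20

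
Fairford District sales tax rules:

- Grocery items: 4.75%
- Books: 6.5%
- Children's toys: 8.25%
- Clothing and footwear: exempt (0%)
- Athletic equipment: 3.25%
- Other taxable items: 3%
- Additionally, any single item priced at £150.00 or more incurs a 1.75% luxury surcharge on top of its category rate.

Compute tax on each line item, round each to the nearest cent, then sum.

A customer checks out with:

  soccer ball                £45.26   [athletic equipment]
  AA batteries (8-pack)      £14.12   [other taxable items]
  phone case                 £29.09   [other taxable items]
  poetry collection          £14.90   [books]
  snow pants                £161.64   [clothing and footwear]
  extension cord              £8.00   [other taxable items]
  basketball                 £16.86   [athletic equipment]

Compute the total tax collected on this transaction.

£7.35

Soccer ball £45.26: athletic equipment → 3.25% → £1.47
AA batteries (8-pack) £14.12: other taxable items → 3% → £0.42
Phone case £29.09: other taxable items → 3% → £0.87
Poetry collection £14.90: books → 6.5% → £0.97
Snow pants £161.64: clothing and footwear → 0% + 1.75% surcharge = 1.75% → £2.83
Extension cord £8.00: other taxable items → 3% → £0.24
Basketball £16.86: athletic equipment → 3.25% → £0.55
Total tax = £1.47 + £0.42 + £0.87 + £0.97 + £2.83 + £0.24 + £0.55 = £7.35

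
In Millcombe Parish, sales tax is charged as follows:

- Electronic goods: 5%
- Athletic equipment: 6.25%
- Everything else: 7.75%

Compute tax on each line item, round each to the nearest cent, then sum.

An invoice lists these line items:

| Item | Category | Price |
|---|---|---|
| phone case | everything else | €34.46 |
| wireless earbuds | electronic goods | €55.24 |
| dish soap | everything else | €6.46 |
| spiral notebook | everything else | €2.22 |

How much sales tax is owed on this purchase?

Phone case €34.46: everything else → 7.75% → €2.67
Wireless earbuds €55.24: electronic goods → 5% → €2.76
Dish soap €6.46: everything else → 7.75% → €0.50
Spiral notebook €2.22: everything else → 7.75% → €0.17
Total tax = €2.67 + €2.76 + €0.50 + €0.17 = €6.10

€6.10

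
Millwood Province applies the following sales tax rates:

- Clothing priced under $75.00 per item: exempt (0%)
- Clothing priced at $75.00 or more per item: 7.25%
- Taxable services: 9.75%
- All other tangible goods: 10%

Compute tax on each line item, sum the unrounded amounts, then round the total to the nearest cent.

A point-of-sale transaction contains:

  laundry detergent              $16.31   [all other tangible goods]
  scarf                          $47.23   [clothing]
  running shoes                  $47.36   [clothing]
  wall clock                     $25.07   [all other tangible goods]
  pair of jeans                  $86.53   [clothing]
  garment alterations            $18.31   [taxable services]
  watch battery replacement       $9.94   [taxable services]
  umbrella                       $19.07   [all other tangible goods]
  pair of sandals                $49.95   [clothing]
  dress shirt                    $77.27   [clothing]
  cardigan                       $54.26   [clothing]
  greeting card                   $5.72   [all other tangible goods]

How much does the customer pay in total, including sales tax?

$478.27

Laundry detergent $16.31: all other tangible goods → 10% → $1.631
Scarf $47.23: clothing, under $75.00 → 0% → $0.00
Running shoes $47.36: clothing, under $75.00 → 0% → $0.00
Wall clock $25.07: all other tangible goods → 10% → $2.507
Pair of jeans $86.53: clothing, $75.00 or more → 7.25% → $6.273425
Garment alterations $18.31: taxable services → 9.75% → $1.785225
Watch battery replacement $9.94: taxable services → 9.75% → $0.96915
Umbrella $19.07: all other tangible goods → 10% → $1.907
Pair of sandals $49.95: clothing, under $75.00 → 0% → $0.00
Dress shirt $77.27: clothing, $75.00 or more → 7.25% → $5.602075
Cardigan $54.26: clothing, under $75.00 → 0% → $0.00
Greeting card $5.72: all other tangible goods → 10% → $0.572
Subtotal = $457.02; unrounded tax = $21.246875 → $21.25; total due = $478.27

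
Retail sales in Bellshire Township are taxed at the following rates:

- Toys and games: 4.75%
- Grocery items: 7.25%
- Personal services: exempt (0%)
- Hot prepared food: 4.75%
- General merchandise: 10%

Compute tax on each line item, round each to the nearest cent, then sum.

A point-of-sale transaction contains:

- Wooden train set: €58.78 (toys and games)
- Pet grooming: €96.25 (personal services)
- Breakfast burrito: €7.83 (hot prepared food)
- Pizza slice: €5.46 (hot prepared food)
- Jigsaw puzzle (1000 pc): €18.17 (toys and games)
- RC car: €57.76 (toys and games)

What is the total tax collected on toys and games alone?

€6.39

Wooden train set €58.78: toys and games → 4.75% → €2.79
Jigsaw puzzle (1000 pc) €18.17: toys and games → 4.75% → €0.86
RC car €57.76: toys and games → 4.75% → €2.74
Tax on toys and games = €2.79 + €0.86 + €2.74 = €6.39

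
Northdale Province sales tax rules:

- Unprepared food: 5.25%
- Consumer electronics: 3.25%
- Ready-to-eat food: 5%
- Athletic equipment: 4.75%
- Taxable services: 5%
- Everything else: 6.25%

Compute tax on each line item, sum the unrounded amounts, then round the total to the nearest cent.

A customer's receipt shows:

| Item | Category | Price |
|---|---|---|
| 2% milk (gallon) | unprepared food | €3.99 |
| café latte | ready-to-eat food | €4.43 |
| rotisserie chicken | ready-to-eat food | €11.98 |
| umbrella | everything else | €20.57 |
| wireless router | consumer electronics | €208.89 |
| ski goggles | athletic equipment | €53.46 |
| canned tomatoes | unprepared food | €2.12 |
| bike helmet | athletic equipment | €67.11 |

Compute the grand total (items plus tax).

2% milk (gallon) €3.99: unprepared food → 5.25% → €0.209475
Café latte €4.43: ready-to-eat food → 5% → €0.2215
Rotisserie chicken €11.98: ready-to-eat food → 5% → €0.599
Umbrella €20.57: everything else → 6.25% → €1.285625
Wireless router €208.89: consumer electronics → 3.25% → €6.788925
Ski goggles €53.46: athletic equipment → 4.75% → €2.53935
Canned tomatoes €2.12: unprepared food → 5.25% → €0.1113
Bike helmet €67.11: athletic equipment → 4.75% → €3.187725
Subtotal = €372.55; unrounded tax = €14.9429 → €14.94; total due = €387.49

€387.49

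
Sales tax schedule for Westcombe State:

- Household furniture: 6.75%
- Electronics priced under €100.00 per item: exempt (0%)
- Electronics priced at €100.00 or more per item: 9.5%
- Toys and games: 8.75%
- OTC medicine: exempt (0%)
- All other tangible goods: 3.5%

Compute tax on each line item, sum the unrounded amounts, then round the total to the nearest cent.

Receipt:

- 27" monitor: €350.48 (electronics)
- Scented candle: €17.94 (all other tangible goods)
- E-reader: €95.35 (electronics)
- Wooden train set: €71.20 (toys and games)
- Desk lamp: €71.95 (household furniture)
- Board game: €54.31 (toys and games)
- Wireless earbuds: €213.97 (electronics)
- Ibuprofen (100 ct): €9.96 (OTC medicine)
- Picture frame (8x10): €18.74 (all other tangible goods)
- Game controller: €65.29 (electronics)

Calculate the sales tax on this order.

€70.75

27" monitor €350.48: electronics, €100.00 or more → 9.5% → €33.2956
Scented candle €17.94: all other tangible goods → 3.5% → €0.6279
E-reader €95.35: electronics, under €100.00 → 0% → €0.00
Wooden train set €71.20: toys and games → 8.75% → €6.23
Desk lamp €71.95: household furniture → 6.75% → €4.856625
Board game €54.31: toys and games → 8.75% → €4.752125
Wireless earbuds €213.97: electronics, €100.00 or more → 9.5% → €20.32715
Ibuprofen (100 ct) €9.96: OTC medicine → 0% → €0.00
Picture frame (8x10) €18.74: all other tangible goods → 3.5% → €0.6559
Game controller €65.29: electronics, under €100.00 → 0% → €0.00
Unrounded tax sum = €70.7453 → €70.75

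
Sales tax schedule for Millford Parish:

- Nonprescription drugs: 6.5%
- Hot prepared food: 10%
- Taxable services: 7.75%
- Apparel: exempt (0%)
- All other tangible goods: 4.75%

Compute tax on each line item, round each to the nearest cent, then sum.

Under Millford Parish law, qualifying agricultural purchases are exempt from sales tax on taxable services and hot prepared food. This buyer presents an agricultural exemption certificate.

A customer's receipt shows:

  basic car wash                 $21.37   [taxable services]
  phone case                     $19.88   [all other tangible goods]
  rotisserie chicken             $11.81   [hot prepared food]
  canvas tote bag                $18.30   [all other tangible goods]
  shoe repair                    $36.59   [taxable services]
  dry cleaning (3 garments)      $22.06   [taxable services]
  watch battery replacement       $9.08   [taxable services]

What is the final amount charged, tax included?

$140.90

Basic car wash $21.37: taxable services, buyer-exempt → 0% → $0.00
Phone case $19.88: all other tangible goods → 4.75% → $0.94
Rotisserie chicken $11.81: hot prepared food, buyer-exempt → 0% → $0.00
Canvas tote bag $18.30: all other tangible goods → 4.75% → $0.87
Shoe repair $36.59: taxable services, buyer-exempt → 0% → $0.00
Dry cleaning (3 garments) $22.06: taxable services, buyer-exempt → 0% → $0.00
Watch battery replacement $9.08: taxable services, buyer-exempt → 0% → $0.00
Subtotal = $139.09; tax = $1.81; total due = $140.90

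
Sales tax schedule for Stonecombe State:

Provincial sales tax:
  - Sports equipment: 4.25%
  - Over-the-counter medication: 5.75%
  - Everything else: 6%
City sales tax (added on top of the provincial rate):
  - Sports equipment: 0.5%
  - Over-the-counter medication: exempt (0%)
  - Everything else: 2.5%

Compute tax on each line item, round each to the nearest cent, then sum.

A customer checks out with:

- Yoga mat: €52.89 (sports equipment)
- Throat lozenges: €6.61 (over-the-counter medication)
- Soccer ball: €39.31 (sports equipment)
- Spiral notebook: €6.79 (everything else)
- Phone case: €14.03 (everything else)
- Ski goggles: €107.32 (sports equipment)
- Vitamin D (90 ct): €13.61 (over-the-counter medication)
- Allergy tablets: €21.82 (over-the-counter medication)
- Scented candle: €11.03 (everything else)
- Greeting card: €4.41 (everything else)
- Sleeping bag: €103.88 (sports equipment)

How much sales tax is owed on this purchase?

€19.90

Yoga mat €52.89: sports equipment → 4.25% + 0.5% city = 4.75% → €2.51
Throat lozenges €6.61: over-the-counter medication → 5.75% + 0% city = 5.75% → €0.38
Soccer ball €39.31: sports equipment → 4.25% + 0.5% city = 4.75% → €1.87
Spiral notebook €6.79: everything else → 6% + 2.5% city = 8.5% → €0.58
Phone case €14.03: everything else → 6% + 2.5% city = 8.5% → €1.19
Ski goggles €107.32: sports equipment → 4.25% + 0.5% city = 4.75% → €5.10
Vitamin D (90 ct) €13.61: over-the-counter medication → 5.75% + 0% city = 5.75% → €0.78
Allergy tablets €21.82: over-the-counter medication → 5.75% + 0% city = 5.75% → €1.25
Scented candle €11.03: everything else → 6% + 2.5% city = 8.5% → €0.94
Greeting card €4.41: everything else → 6% + 2.5% city = 8.5% → €0.37
Sleeping bag €103.88: sports equipment → 4.25% + 0.5% city = 4.75% → €4.93
Total tax = €2.51 + €0.38 + €1.87 + €0.58 + €1.19 + €5.10 + €0.78 + €1.25 + €0.94 + €0.37 + €4.93 = €19.90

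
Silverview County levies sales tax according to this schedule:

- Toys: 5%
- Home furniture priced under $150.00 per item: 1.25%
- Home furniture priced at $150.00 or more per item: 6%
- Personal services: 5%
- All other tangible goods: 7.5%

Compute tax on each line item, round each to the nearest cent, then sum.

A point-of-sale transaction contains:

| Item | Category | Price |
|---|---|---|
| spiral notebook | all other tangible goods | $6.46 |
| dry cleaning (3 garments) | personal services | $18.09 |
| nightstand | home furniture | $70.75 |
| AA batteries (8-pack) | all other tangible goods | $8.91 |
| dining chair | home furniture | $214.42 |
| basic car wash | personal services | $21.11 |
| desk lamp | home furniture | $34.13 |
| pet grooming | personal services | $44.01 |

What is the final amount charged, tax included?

$437.37

Spiral notebook $6.46: all other tangible goods → 7.5% → $0.48
Dry cleaning (3 garments) $18.09: personal services → 5% → $0.90
Nightstand $70.75: home furniture, under $150.00 → 1.25% → $0.88
AA batteries (8-pack) $8.91: all other tangible goods → 7.5% → $0.67
Dining chair $214.42: home furniture, $150.00 or more → 6% → $12.87
Basic car wash $21.11: personal services → 5% → $1.06
Desk lamp $34.13: home furniture, under $150.00 → 1.25% → $0.43
Pet grooming $44.01: personal services → 5% → $2.20
Subtotal = $417.88; tax = $19.49; total due = $437.37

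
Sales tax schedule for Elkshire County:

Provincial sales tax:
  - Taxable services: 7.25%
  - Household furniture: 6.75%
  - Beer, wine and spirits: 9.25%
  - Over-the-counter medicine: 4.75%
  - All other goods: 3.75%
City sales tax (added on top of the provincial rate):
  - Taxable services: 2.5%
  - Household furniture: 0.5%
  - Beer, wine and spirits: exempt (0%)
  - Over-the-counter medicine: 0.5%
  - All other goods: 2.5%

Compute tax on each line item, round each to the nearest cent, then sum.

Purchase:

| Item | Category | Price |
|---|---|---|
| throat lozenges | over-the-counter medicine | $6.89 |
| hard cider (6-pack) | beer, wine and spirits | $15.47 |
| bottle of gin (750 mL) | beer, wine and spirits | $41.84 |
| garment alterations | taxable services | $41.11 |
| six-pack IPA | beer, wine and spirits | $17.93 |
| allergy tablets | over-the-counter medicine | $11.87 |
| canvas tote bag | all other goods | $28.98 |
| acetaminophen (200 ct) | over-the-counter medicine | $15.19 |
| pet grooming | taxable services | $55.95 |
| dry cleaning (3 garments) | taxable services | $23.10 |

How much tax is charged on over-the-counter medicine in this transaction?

$1.78

Throat lozenges $6.89: over-the-counter medicine → 4.75% + 0.5% city = 5.25% → $0.36
Allergy tablets $11.87: over-the-counter medicine → 4.75% + 0.5% city = 5.25% → $0.62
Acetaminophen (200 ct) $15.19: over-the-counter medicine → 4.75% + 0.5% city = 5.25% → $0.80
Tax on over-the-counter medicine = $0.36 + $0.62 + $0.80 = $1.78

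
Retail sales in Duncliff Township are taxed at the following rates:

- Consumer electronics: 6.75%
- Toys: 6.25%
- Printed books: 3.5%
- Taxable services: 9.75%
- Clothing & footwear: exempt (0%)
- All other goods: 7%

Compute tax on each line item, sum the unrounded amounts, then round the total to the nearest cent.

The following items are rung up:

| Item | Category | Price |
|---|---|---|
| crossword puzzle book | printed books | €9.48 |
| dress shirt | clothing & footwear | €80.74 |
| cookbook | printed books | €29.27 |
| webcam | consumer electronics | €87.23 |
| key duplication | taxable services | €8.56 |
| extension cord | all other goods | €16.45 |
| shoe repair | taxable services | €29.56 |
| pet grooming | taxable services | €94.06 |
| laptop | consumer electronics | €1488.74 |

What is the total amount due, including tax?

€1965.86

Crossword puzzle book €9.48: printed books → 3.5% → €0.3318
Dress shirt €80.74: clothing & footwear → 0% → €0.00
Cookbook €29.27: printed books → 3.5% → €1.02445
Webcam €87.23: consumer electronics → 6.75% → €5.888025
Key duplication €8.56: taxable services → 9.75% → €0.8346
Extension cord €16.45: all other goods → 7% → €1.1515
Shoe repair €29.56: taxable services → 9.75% → €2.8821
Pet grooming €94.06: taxable services → 9.75% → €9.17085
Laptop €1488.74: consumer electronics → 6.75% → €100.48995
Subtotal = €1844.09; unrounded tax = €121.773275 → €121.77; total due = €1965.86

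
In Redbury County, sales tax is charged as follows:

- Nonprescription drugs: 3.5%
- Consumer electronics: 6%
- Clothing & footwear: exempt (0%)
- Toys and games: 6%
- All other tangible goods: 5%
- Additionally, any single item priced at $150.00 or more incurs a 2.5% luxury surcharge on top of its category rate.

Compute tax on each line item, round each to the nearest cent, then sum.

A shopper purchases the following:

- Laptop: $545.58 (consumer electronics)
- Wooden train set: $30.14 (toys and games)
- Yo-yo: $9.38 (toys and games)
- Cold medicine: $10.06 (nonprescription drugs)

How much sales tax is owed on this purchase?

Laptop $545.58: consumer electronics → 6% + 2.5% surcharge = 8.5% → $46.37
Wooden train set $30.14: toys and games → 6% → $1.81
Yo-yo $9.38: toys and games → 6% → $0.56
Cold medicine $10.06: nonprescription drugs → 3.5% → $0.35
Total tax = $46.37 + $1.81 + $0.56 + $0.35 = $49.09

$49.09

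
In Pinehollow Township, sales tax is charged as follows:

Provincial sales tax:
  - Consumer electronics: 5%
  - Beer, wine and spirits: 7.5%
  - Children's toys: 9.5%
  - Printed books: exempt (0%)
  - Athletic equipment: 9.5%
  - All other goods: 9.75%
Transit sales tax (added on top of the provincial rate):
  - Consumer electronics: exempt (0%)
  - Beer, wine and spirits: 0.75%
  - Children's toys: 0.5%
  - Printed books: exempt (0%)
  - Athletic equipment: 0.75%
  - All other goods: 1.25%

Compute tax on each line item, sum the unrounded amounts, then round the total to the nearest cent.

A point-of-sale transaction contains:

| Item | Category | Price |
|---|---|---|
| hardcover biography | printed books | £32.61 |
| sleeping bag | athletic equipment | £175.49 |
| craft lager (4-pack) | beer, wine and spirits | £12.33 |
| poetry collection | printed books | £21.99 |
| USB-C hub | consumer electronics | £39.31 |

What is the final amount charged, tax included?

Hardcover biography £32.61: printed books → 0% + 0% transit = 0% → £0.00
Sleeping bag £175.49: athletic equipment → 9.5% + 0.75% transit = 10.25% → £17.987725
Craft lager (4-pack) £12.33: beer, wine and spirits → 7.5% + 0.75% transit = 8.25% → £1.017225
Poetry collection £21.99: printed books → 0% + 0% transit = 0% → £0.00
USB-C hub £39.31: consumer electronics → 5% + 0% transit = 5% → £1.9655
Subtotal = £281.73; unrounded tax = £20.97045 → £20.97; total due = £302.70

£302.70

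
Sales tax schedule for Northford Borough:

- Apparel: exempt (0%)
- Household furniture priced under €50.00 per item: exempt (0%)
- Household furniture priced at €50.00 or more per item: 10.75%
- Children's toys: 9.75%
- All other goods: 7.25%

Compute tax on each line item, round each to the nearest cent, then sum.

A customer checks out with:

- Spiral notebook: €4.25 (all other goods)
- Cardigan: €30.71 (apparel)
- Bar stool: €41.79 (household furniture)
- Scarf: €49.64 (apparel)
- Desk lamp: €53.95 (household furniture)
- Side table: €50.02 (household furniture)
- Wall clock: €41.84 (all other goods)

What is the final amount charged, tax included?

Spiral notebook €4.25: all other goods → 7.25% → €0.31
Cardigan €30.71: apparel → 0% → €0.00
Bar stool €41.79: household furniture, under €50.00 → 0% → €0.00
Scarf €49.64: apparel → 0% → €0.00
Desk lamp €53.95: household furniture, €50.00 or more → 10.75% → €5.80
Side table €50.02: household furniture, €50.00 or more → 10.75% → €5.38
Wall clock €41.84: all other goods → 7.25% → €3.03
Subtotal = €272.20; tax = €14.52; total due = €286.72

€286.72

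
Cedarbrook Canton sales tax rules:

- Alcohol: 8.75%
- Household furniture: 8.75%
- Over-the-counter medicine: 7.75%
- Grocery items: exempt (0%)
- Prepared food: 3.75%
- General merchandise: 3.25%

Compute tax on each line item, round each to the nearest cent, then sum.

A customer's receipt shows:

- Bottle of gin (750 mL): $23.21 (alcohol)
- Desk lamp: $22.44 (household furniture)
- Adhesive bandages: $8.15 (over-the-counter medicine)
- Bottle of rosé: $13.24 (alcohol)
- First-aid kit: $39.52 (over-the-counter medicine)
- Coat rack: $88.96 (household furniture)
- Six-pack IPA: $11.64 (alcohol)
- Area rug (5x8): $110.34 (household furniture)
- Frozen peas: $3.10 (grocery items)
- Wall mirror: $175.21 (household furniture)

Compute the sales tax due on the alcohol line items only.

Bottle of gin (750 mL) $23.21: alcohol → 8.75% → $2.03
Bottle of rosé $13.24: alcohol → 8.75% → $1.16
Six-pack IPA $11.64: alcohol → 8.75% → $1.02
Tax on alcohol = $2.03 + $1.16 + $1.02 = $4.21

$4.21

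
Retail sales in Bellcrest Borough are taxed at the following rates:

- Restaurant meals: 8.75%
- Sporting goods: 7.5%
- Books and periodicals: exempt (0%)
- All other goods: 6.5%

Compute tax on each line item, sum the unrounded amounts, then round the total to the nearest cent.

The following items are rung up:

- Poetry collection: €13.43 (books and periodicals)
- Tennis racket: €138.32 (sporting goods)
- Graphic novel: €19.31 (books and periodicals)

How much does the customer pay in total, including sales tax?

Poetry collection €13.43: books and periodicals → 0% → €0.00
Tennis racket €138.32: sporting goods → 7.5% → €10.374
Graphic novel €19.31: books and periodicals → 0% → €0.00
Subtotal = €171.06; unrounded tax = €10.374 → €10.37; total due = €181.43

€181.43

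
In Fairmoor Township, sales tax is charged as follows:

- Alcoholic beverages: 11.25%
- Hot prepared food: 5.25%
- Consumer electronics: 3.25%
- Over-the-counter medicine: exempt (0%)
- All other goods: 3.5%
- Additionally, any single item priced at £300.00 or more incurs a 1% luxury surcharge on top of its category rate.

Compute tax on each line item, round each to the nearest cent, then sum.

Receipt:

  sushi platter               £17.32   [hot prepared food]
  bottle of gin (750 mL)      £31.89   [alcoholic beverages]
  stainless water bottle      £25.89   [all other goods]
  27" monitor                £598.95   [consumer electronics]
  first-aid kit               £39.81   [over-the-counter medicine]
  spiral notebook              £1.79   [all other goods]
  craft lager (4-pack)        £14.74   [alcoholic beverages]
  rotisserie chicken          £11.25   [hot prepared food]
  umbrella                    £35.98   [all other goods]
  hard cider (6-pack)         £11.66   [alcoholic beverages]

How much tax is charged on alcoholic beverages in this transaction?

£6.56

Bottle of gin (750 mL) £31.89: alcoholic beverages → 11.25% → £3.59
Craft lager (4-pack) £14.74: alcoholic beverages → 11.25% → £1.66
Hard cider (6-pack) £11.66: alcoholic beverages → 11.25% → £1.31
Tax on alcoholic beverages = £3.59 + £1.66 + £1.31 = £6.56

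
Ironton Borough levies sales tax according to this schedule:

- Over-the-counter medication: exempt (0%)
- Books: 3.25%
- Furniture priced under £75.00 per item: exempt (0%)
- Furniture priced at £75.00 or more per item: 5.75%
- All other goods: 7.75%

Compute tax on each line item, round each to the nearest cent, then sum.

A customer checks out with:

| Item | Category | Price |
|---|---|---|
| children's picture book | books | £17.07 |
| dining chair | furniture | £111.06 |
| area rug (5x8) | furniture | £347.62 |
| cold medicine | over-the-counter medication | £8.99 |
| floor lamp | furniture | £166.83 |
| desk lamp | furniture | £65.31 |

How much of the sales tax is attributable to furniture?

£35.97

Dining chair £111.06: furniture, £75.00 or more → 5.75% → £6.39
Area rug (5x8) £347.62: furniture, £75.00 or more → 5.75% → £19.99
Floor lamp £166.83: furniture, £75.00 or more → 5.75% → £9.59
Desk lamp £65.31: furniture, under £75.00 → 0% → £0.00
Tax on furniture = £6.39 + £19.99 + £9.59 + £0.00 = £35.97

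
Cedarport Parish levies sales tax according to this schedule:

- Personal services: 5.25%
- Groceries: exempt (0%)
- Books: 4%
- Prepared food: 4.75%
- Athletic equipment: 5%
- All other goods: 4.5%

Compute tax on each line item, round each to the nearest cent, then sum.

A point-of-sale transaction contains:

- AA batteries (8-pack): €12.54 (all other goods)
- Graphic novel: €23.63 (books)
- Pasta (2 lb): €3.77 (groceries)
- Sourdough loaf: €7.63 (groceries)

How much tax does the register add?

AA batteries (8-pack) €12.54: all other goods → 4.5% → €0.56
Graphic novel €23.63: books → 4% → €0.95
Pasta (2 lb) €3.77: groceries → 0% → €0.00
Sourdough loaf €7.63: groceries → 0% → €0.00
Total tax = €0.56 + €0.95 = €1.51

€1.51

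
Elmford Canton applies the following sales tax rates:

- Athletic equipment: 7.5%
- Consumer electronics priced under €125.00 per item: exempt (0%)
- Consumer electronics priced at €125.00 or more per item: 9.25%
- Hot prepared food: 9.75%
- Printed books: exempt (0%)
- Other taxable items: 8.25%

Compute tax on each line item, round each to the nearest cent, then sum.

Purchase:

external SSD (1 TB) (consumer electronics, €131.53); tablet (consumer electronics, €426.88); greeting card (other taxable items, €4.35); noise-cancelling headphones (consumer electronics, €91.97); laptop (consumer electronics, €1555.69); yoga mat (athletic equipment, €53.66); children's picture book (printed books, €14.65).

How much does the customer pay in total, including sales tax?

€2478.67

External SSD (1 TB) €131.53: consumer electronics, €125.00 or more → 9.25% → €12.17
Tablet €426.88: consumer electronics, €125.00 or more → 9.25% → €39.49
Greeting card €4.35: other taxable items → 8.25% → €0.36
Noise-cancelling headphones €91.97: consumer electronics, under €125.00 → 0% → €0.00
Laptop €1555.69: consumer electronics, €125.00 or more → 9.25% → €143.90
Yoga mat €53.66: athletic equipment → 7.5% → €4.02
Children's picture book €14.65: printed books → 0% → €0.00
Subtotal = €2278.73; tax = €199.94; total due = €2478.67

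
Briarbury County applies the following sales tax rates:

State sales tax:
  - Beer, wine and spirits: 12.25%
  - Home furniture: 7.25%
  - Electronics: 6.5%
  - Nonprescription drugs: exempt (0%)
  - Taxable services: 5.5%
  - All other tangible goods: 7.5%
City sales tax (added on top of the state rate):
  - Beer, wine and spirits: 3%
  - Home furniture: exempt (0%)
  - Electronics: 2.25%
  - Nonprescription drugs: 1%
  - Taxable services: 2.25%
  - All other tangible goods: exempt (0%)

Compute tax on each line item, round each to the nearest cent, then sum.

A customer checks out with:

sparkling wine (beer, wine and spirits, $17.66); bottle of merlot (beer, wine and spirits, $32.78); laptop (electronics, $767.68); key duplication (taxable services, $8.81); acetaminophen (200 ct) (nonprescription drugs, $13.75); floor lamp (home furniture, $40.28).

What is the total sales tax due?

Sparkling wine $17.66: beer, wine and spirits → 12.25% + 3% city = 15.25% → $2.69
Bottle of merlot $32.78: beer, wine and spirits → 12.25% + 3% city = 15.25% → $5.00
Laptop $767.68: electronics → 6.5% + 2.25% city = 8.75% → $67.17
Key duplication $8.81: taxable services → 5.5% + 2.25% city = 7.75% → $0.68
Acetaminophen (200 ct) $13.75: nonprescription drugs → 0% + 1% city = 1% → $0.14
Floor lamp $40.28: home furniture → 7.25% + 0% city = 7.25% → $2.92
Total tax = $2.69 + $5.00 + $67.17 + $0.68 + $0.14 + $2.92 = $78.60

$78.60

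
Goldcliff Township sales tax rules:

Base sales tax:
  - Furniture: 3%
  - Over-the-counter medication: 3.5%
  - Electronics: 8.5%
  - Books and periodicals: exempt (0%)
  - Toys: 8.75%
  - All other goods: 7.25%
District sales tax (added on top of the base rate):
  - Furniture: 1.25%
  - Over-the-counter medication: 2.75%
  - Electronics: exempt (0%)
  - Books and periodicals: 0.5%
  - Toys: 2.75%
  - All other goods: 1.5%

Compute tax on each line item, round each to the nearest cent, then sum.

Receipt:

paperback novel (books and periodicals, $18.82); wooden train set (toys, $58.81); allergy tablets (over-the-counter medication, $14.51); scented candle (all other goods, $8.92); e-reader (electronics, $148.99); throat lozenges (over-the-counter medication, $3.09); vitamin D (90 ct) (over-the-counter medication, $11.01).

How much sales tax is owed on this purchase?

Paperback novel $18.82: books and periodicals → 0% + 0.5% district = 0.5% → $0.09
Wooden train set $58.81: toys → 8.75% + 2.75% district = 11.5% → $6.76
Allergy tablets $14.51: over-the-counter medication → 3.5% + 2.75% district = 6.25% → $0.91
Scented candle $8.92: all other goods → 7.25% + 1.5% district = 8.75% → $0.78
E-reader $148.99: electronics → 8.5% + 0% district = 8.5% → $12.66
Throat lozenges $3.09: over-the-counter medication → 3.5% + 2.75% district = 6.25% → $0.19
Vitamin D (90 ct) $11.01: over-the-counter medication → 3.5% + 2.75% district = 6.25% → $0.69
Total tax = $0.09 + $6.76 + $0.91 + $0.78 + $12.66 + $0.19 + $0.69 = $22.08

$22.08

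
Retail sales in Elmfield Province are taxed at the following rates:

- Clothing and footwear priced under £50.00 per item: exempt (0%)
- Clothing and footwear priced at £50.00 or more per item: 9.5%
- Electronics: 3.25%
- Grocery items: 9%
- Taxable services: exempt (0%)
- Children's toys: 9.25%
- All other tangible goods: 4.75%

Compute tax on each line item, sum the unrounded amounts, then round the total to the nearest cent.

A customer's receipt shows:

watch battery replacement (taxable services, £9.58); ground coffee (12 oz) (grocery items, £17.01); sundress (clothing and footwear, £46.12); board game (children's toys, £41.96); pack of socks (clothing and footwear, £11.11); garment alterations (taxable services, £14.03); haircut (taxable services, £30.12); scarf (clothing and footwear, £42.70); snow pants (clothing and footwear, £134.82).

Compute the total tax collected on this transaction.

Watch battery replacement £9.58: taxable services → 0% → £0.00
Ground coffee (12 oz) £17.01: grocery items → 9% → £1.5309
Sundress £46.12: clothing and footwear, under £50.00 → 0% → £0.00
Board game £41.96: children's toys → 9.25% → £3.8813
Pack of socks £11.11: clothing and footwear, under £50.00 → 0% → £0.00
Garment alterations £14.03: taxable services → 0% → £0.00
Haircut £30.12: taxable services → 0% → £0.00
Scarf £42.70: clothing and footwear, under £50.00 → 0% → £0.00
Snow pants £134.82: clothing and footwear, £50.00 or more → 9.5% → £12.8079
Unrounded tax sum = £18.2201 → £18.22

£18.22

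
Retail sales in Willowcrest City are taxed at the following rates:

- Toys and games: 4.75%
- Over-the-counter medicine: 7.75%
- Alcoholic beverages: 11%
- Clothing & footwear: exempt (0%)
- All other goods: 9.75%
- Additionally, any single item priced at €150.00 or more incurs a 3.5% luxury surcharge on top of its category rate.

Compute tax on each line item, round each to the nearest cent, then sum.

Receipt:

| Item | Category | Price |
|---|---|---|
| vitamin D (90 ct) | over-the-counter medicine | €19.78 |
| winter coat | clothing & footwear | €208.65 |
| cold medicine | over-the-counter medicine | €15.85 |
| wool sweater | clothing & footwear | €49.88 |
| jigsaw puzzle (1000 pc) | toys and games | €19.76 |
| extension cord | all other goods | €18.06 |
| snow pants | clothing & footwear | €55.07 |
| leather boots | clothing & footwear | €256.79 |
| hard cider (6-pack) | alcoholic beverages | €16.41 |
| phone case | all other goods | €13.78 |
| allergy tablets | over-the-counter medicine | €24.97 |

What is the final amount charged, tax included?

Vitamin D (90 ct) €19.78: over-the-counter medicine → 7.75% → €1.53
Winter coat €208.65: clothing & footwear → 0% + 3.5% surcharge = 3.5% → €7.30
Cold medicine €15.85: over-the-counter medicine → 7.75% → €1.23
Wool sweater €49.88: clothing & footwear → 0% → €0.00
Jigsaw puzzle (1000 pc) €19.76: toys and games → 4.75% → €0.94
Extension cord €18.06: all other goods → 9.75% → €1.76
Snow pants €55.07: clothing & footwear → 0% → €0.00
Leather boots €256.79: clothing & footwear → 0% + 3.5% surcharge = 3.5% → €8.99
Hard cider (6-pack) €16.41: alcoholic beverages → 11% → €1.81
Phone case €13.78: all other goods → 9.75% → €1.34
Allergy tablets €24.97: over-the-counter medicine → 7.75% → €1.94
Subtotal = €699.00; tax = €26.84; total due = €725.84

€725.84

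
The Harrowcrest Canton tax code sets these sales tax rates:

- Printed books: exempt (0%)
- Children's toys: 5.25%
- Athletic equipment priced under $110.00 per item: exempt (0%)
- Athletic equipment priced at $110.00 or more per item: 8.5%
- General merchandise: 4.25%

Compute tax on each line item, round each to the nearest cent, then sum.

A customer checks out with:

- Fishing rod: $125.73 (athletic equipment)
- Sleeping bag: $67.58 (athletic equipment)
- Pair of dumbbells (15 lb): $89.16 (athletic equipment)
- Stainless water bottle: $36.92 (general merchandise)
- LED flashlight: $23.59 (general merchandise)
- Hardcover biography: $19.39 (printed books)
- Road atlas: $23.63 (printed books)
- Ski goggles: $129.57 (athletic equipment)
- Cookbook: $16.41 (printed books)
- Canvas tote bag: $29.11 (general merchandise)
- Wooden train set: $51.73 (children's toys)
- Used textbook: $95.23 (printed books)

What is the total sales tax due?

$28.23

Fishing rod $125.73: athletic equipment, $110.00 or more → 8.5% → $10.69
Sleeping bag $67.58: athletic equipment, under $110.00 → 0% → $0.00
Pair of dumbbells (15 lb) $89.16: athletic equipment, under $110.00 → 0% → $0.00
Stainless water bottle $36.92: general merchandise → 4.25% → $1.57
LED flashlight $23.59: general merchandise → 4.25% → $1.00
Hardcover biography $19.39: printed books → 0% → $0.00
Road atlas $23.63: printed books → 0% → $0.00
Ski goggles $129.57: athletic equipment, $110.00 or more → 8.5% → $11.01
Cookbook $16.41: printed books → 0% → $0.00
Canvas tote bag $29.11: general merchandise → 4.25% → $1.24
Wooden train set $51.73: children's toys → 5.25% → $2.72
Used textbook $95.23: printed books → 0% → $0.00
Total tax = $10.69 + $1.57 + $1.00 + $11.01 + $1.24 + $2.72 = $28.23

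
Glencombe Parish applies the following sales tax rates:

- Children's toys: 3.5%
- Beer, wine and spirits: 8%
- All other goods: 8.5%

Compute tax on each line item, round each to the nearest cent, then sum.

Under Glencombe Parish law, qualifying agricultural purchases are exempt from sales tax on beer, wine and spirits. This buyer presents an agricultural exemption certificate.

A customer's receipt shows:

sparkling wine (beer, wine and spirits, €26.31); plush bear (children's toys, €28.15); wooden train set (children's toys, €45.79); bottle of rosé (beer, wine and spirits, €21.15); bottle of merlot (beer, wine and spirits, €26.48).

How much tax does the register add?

Sparkling wine €26.31: beer, wine and spirits, buyer-exempt → 0% → €0.00
Plush bear €28.15: children's toys → 3.5% → €0.99
Wooden train set €45.79: children's toys → 3.5% → €1.60
Bottle of rosé €21.15: beer, wine and spirits, buyer-exempt → 0% → €0.00
Bottle of merlot €26.48: beer, wine and spirits, buyer-exempt → 0% → €0.00
Total tax = €0.99 + €1.60 = €2.59

€2.59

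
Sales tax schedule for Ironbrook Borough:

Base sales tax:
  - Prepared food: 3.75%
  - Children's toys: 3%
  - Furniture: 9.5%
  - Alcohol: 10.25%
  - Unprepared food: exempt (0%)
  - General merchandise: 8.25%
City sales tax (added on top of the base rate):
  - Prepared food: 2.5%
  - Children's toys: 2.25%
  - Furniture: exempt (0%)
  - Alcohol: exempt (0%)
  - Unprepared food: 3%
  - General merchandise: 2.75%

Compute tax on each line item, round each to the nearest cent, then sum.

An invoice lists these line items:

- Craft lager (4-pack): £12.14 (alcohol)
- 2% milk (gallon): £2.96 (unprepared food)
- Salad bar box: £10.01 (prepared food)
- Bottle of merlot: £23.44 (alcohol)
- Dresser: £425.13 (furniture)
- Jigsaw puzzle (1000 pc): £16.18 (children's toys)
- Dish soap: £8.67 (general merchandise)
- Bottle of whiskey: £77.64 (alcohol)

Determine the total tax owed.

Craft lager (4-pack) £12.14: alcohol → 10.25% + 0% city = 10.25% → £1.24
2% milk (gallon) £2.96: unprepared food → 0% + 3% city = 3% → £0.09
Salad bar box £10.01: prepared food → 3.75% + 2.5% city = 6.25% → £0.63
Bottle of merlot £23.44: alcohol → 10.25% + 0% city = 10.25% → £2.40
Dresser £425.13: furniture → 9.5% + 0% city = 9.5% → £40.39
Jigsaw puzzle (1000 pc) £16.18: children's toys → 3% + 2.25% city = 5.25% → £0.85
Dish soap £8.67: general merchandise → 8.25% + 2.75% city = 11% → £0.95
Bottle of whiskey £77.64: alcohol → 10.25% + 0% city = 10.25% → £7.96
Total tax = £1.24 + £0.09 + £0.63 + £2.40 + £40.39 + £0.85 + £0.95 + £7.96 = £54.51

£54.51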